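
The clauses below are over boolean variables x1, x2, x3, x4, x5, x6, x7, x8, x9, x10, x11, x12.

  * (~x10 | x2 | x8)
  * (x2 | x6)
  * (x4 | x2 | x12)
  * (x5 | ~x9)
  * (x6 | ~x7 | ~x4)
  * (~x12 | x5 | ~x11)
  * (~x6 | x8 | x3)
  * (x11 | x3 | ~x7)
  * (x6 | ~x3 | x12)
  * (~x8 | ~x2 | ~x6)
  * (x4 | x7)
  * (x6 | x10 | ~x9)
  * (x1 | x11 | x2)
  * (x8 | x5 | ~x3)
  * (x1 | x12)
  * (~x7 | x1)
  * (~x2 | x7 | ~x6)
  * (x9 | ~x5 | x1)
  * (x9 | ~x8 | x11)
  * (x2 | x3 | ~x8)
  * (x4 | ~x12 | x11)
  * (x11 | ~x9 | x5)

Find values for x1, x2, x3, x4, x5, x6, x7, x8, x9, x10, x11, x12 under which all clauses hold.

x1=True, x2=True, x3=True, x4=True, x5=True, x6=True, x7=True, x8=False, x9=False, x10=True, x11=True, x12=False

Check each clause:
  1. (~x10 | x2 | x8) — x2 is true.
  2. (x6 | x2) — x2 is true.
  3. (x2 | x4 | x12) — x2 is true.
  4. (x5 | ~x9) — x5 is true.
  5. (x6 | ~x4 | ~x7) — x6 is true.
  6. (~x12 | x5 | ~x11) — ~x12 is true.
  7. (~x6 | x3 | x8) — x3 is true.
  8. (x11 | x3 | ~x7) — x11 is true.
  9. (x12 | ~x3 | x6) — x6 is true.
  10. (~x8 | ~x2 | ~x6) — ~x8 is true.
  11. (x7 | x4) — x4 is true.
  12. (~x9 | x6 | x10) — x10 is true.
  13. (x2 | x11 | x1) — x1 is true.
  14. (x8 | x5 | ~x3) — x5 is true.
  15. (x12 | x1) — x1 is true.
  16. (x1 | ~x7) — x1 is true.
  17. (x7 | ~x2 | ~x6) — x7 is true.
  18. (x9 | x1 | ~x5) — x1 is true.
  19. (~x8 | x9 | x11) — ~x8 is true.
  20. (x2 | ~x8 | x3) — ~x8 is true.
  21. (~x12 | x4 | x11) — x11 is true.
  22. (x11 | x5 | ~x9) — x11 is true.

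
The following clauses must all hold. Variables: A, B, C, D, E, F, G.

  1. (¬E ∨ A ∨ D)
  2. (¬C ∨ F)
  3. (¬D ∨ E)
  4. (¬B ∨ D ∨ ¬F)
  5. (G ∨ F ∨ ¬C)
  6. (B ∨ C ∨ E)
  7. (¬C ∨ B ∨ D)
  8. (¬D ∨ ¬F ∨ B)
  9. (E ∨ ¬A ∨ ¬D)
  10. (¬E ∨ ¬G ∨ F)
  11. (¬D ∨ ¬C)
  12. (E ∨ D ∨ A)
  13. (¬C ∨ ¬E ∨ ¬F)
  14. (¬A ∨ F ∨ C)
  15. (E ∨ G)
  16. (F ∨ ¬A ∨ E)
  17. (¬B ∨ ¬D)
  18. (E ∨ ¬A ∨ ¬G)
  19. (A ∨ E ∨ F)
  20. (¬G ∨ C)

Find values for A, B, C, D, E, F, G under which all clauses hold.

Set A = True and propagate.
Set B = False and propagate.
For the remaining variables, C = False, D = False, E = True, F = True, G = False works.

A=True, B=False, C=False, D=False, E=True, F=True, G=False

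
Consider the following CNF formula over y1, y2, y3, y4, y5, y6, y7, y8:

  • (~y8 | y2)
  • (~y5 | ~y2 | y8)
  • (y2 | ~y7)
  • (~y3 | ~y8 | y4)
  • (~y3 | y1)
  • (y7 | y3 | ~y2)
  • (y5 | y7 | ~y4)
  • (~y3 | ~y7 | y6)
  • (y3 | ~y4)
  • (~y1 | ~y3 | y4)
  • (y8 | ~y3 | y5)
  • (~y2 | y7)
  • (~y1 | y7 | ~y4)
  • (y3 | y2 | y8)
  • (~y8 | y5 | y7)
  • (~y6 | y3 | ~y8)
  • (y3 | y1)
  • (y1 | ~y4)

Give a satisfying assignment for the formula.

Branch on y1: take y1 = True.
For the remaining variables, y2 = True, y3 = False, y4 = False, y5 = False, y6 = True, y7 = True, y8 = False works.

y1 = T, y2 = T, y3 = F, y4 = F, y5 = F, y6 = T, y7 = T, y8 = F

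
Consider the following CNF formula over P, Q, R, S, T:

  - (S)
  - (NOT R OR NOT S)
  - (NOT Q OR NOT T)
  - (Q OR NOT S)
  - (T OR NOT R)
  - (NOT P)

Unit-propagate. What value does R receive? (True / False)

Unit clause (S) sets S = True.
In (NOT S OR NOT R), NOT S is now false; NOT R must hold, so R = False.

False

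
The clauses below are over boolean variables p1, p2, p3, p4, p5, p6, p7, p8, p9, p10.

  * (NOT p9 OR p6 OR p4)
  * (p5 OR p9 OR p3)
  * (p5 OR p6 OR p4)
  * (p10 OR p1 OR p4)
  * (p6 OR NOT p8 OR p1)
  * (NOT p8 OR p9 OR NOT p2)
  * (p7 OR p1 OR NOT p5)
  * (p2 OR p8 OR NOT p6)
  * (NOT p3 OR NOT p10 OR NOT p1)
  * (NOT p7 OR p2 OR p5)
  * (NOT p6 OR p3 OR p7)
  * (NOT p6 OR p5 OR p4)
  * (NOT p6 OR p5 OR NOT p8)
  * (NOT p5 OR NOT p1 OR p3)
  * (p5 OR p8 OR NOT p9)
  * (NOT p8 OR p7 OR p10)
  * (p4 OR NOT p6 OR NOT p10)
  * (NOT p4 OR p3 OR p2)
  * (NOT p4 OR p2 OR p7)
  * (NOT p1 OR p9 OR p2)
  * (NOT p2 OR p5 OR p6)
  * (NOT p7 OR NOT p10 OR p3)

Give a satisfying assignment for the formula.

p1 = False  p2 = True  p3 = False  p4 = True  p5 = True  p6 = True  p7 = True  p8 = False  p9 = True  p10 = False

Check each clause:
  1. (p6 OR NOT p9 OR p4) — p4 is true.
  2. (p3 OR p9 OR p5) — p9 is true.
  3. (p4 OR p5 OR p6) — p4 is true.
  4. (p4 OR p10 OR p1) — p4 is true.
  5. (p1 OR NOT p8 OR p6) — NOT p8 is true.
  6. (NOT p8 OR NOT p2 OR p9) — NOT p8 is true.
  7. (p7 OR p1 OR NOT p5) — p7 is true.
  8. (p8 OR NOT p6 OR p2) — p2 is true.
  9. (NOT p1 OR NOT p3 OR NOT p10) — NOT p3 is true.
  10. (p5 OR NOT p7 OR p2) — p2 is true.
  11. (NOT p6 OR p3 OR p7) — p7 is true.
  12. (p5 OR p4 OR NOT p6) — p4 is true.
  13. (NOT p8 OR NOT p6 OR p5) — NOT p8 is true.
  14. (NOT p1 OR p3 OR NOT p5) — NOT p1 is true.
  15. (NOT p9 OR p5 OR p8) — p5 is true.
  16. (p10 OR NOT p8 OR p7) — NOT p8 is true.
  17. (NOT p10 OR NOT p6 OR p4) — p4 is true.
  18. (NOT p4 OR p2 OR p3) — p2 is true.
  19. (p2 OR p7 OR NOT p4) — p2 is true.
  20. (p9 OR NOT p1 OR p2) — p9 is true.
  21. (NOT p2 OR p6 OR p5) — p5 is true.
  22. (NOT p10 OR NOT p7 OR p3) — NOT p10 is true.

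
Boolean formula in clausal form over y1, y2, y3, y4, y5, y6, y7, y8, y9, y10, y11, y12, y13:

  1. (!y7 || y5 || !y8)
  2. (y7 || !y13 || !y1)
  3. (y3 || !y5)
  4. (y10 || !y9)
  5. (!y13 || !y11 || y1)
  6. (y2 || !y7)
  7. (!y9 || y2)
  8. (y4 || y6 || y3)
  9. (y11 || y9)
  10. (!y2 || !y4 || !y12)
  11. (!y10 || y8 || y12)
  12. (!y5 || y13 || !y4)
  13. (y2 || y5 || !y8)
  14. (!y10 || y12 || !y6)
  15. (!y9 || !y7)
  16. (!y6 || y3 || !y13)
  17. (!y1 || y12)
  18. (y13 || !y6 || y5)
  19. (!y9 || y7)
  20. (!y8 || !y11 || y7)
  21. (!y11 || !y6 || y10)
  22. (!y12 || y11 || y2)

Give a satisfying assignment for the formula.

y1=False  y2=False  y3=True  y4=False  y5=False  y6=False  y7=False  y8=False  y9=False  y10=False  y11=True  y12=True  y13=False

Pure literal: y3 appears only positively; assign y3 = True.
Set y1 = False and propagate.
The remaining clauses are satisfied by y2 = False, y4 = False, y5 = False, y6 = False, y7 = False, y8 = False, y9 = False, y10 = False, y11 = True, y12 = True, y13 = False.
Every clause has at least one true literal under this assignment.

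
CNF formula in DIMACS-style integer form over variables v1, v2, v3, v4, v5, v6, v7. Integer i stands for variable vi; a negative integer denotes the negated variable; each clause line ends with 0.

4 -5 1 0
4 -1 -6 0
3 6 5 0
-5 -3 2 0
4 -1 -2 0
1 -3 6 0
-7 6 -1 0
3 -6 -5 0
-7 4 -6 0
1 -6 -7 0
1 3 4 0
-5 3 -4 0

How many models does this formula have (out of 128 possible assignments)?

Split on v1, then v6.
  v1=1, v6=1: v7 free; 5 ways for (v2,v3,v4,v5) × 2^1 = 10.
  v1=1, v6=0: 5 of the 32 assignments to (v2,v3,v4,v5,v7) work.
  v1=0, v6=1: 7 of the 32 assignments to (v2,v3,v4,v5,v7) work.
  v1=0, v6=0: a clause becomes empty — 0.
Total: 10 + 5 + 7 + 0 = 22.

22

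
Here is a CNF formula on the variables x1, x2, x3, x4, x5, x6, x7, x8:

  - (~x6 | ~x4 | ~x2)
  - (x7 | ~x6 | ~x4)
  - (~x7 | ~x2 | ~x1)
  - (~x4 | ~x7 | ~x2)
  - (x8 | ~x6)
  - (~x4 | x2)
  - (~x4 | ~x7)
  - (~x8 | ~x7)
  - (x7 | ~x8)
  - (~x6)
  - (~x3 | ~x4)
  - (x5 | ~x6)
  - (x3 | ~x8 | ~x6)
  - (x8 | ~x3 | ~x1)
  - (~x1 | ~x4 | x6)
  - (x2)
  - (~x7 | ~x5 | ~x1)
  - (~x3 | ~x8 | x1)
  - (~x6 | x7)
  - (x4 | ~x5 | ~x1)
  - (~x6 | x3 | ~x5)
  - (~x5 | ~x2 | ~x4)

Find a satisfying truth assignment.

x1=False, x2=True, x3=True, x4=False, x5=False, x6=False, x7=False, x8=False

The clause (~x6) is unit: x6 must be False.
(x2) is a unit clause, so x2 = True.
Pure literal: x5 appears only negated; assign x5 = False.
Set x1 = False and propagate.
For the remaining variables, x3 = True, x4 = False, x7 = False, x8 = False works.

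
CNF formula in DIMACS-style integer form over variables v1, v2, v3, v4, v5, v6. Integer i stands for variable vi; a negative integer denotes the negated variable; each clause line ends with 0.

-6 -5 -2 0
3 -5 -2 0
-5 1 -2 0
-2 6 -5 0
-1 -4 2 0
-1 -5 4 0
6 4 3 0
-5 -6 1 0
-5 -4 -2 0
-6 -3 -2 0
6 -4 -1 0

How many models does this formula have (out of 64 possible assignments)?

Split on v2, then v5.
  v2=T, v5=T: a clause becomes empty — 0.
  v2=T, v5=F: 8 of the 16 assignments to (v1,v3,v4,v6) work.
  v2=F, v5=T: remaining (v1,v3,v4,v6) ∈ {(F,F,T,F); (F,T,F,F); (F,T,T,F)} — 3.
  v2=F, v5=F: 10 of the 16 assignments to (v1,v3,v4,v6) work.
Total: 0 + 8 + 3 + 10 = 21.

21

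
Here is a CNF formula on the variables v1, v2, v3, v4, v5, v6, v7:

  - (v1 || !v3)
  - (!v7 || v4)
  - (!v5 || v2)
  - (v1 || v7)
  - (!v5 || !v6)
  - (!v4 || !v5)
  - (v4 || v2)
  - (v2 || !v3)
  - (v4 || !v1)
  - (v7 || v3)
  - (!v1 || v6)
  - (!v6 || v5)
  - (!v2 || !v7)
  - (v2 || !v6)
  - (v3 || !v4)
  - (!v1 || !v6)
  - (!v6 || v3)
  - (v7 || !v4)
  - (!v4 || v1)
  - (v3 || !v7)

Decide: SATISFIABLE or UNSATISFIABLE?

UNSATISFIABLE

v4 = True:
  propagation gives v5=False, v6=False, v1=False; an empty clause results — contradiction.
v4 = False:
  propagation gives v7=False, v1=True; an empty clause results — contradiction.
Every branch closes, so no satisfying assignment exists.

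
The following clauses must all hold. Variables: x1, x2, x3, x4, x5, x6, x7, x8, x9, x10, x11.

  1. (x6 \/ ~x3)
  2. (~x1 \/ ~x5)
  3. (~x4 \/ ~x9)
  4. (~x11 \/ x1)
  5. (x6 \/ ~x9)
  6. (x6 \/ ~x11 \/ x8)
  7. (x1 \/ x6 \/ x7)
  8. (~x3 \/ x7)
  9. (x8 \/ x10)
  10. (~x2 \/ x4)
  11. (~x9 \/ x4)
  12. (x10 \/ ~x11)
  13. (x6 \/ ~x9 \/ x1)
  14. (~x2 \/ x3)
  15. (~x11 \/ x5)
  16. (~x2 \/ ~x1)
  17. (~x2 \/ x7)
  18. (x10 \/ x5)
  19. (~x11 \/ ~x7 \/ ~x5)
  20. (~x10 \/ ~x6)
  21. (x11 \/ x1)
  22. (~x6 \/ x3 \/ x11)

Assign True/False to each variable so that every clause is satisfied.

x2 occurs only negated in the remaining clauses — set x2 = False.
Pure literal: x8 appears only positively; assign x8 = True.
Set x1 = True and propagate.
  then x5 is forced to False.
  then x11 is forced to False.
  then x10 is forced to True.
  then x6 is forced to False.
  then x3 is forced to False.
  then x9 is forced to False.
x4, x7 are now unconstrained; take x4 = True, x7 = False.
Check each clause:
  1. (~x3 \/ x6) — ~x3 is true.
  2. (~x5 \/ ~x1) — ~x5 is true.
  3. (~x4 \/ ~x9) — ~x9 is true.
  4. (x1 \/ ~x11) — x1 is true.
  5. (x6 \/ ~x9) — ~x9 is true.
  6. (~x11 \/ x8 \/ x6) — x8 is true.
  7. (x7 \/ x6 \/ x1) — x1 is true.
  8. (x7 \/ ~x3) — ~x3 is true.
  9. (x8 \/ x10) — x8 is true.
  10. (~x2 \/ x4) — x4 is true.
  11. (~x9 \/ x4) — x4 is true.
  12. (~x11 \/ x10) — x10 is true.
  13. (~x9 \/ x1 \/ x6) — x1 is true.
  14. (x3 \/ ~x2) — ~x2 is true.
  15. (~x11 \/ x5) — ~x11 is true.
  16. (~x2 \/ ~x1) — ~x2 is true.
  17. (x7 \/ ~x2) — ~x2 is true.
  18. (x10 \/ x5) — x10 is true.
  19. (~x5 \/ ~x7 \/ ~x11) — ~x7 is true.
  20. (~x6 \/ ~x10) — ~x6 is true.
  21. (x1 \/ x11) — x1 is true.
  22. (~x6 \/ x3 \/ x11) — ~x6 is true.

x1=1, x2=0, x3=0, x4=1, x5=0, x6=0, x7=0, x8=1, x9=0, x10=1, x11=0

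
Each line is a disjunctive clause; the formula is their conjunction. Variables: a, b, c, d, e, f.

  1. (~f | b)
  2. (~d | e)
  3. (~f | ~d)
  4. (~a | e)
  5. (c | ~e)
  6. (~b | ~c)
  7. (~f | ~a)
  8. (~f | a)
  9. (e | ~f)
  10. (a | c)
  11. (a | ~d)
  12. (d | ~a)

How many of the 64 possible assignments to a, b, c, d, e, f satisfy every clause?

3

Satisfying assignments:
  a=0 b=0 c=1 d=0 e=0 f=0
  a=0 b=0 c=1 d=0 e=1 f=0
  a=1 b=0 c=1 d=1 e=1 f=0
That's 3 in total.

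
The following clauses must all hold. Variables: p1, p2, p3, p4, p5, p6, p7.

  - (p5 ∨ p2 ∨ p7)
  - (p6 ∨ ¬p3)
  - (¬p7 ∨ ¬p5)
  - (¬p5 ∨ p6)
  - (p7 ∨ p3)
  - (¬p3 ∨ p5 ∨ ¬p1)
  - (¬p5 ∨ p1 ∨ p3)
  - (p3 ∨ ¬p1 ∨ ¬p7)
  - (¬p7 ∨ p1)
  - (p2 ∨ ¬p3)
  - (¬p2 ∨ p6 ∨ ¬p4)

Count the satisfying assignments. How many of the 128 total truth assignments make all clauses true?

Satisfying assignments:
  p1=F p2=T p3=T p4=F p5=F p6=T p7=F
  p1=F p2=T p3=T p4=F p5=T p6=T p7=F
  p1=F p2=T p3=T p4=T p5=F p6=T p7=F
  p1=F p2=T p3=T p4=T p5=T p6=T p7=F
  p1=T p2=T p3=T p4=F p5=T p6=T p7=F
  p1=T p2=T p3=T p4=T p5=T p6=T p7=F
That's 6 in total.

6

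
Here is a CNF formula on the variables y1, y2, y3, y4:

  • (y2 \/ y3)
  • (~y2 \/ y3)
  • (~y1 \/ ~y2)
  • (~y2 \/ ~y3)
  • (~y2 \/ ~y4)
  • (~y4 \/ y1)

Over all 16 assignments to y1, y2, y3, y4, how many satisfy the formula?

3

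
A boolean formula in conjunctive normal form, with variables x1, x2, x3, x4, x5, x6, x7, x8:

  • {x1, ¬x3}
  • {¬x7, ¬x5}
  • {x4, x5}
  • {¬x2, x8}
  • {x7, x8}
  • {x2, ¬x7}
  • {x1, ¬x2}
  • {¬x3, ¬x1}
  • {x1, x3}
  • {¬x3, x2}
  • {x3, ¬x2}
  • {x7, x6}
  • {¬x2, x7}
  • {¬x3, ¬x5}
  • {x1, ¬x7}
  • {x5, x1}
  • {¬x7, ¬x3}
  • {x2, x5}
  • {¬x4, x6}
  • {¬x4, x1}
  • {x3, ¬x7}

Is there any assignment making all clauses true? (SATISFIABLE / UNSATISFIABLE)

SATISFIABLE

x6 occurs only positively in the remaining clauses — set x6 = True.
Pure literal: x8 appears only positively; assign x8 = True.
Try x1 = True.
  then x3 is forced to False.
  then x2 is forced to False.
  then x7 is forced to False.
  then x5 is forced to True.
x4 is now unconstrained; take x4 = False.
So x1 = True, x2 = False, x3 = False, x4 = False, x5 = True, x6 = True, x7 = False, x8 = True is a satisfying assignment.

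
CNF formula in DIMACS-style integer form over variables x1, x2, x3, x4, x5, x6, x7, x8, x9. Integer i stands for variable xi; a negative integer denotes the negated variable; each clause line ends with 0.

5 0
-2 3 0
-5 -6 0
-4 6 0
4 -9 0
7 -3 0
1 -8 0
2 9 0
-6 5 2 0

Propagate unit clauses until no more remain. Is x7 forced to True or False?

(x5) stands alone — x5 = True.
(!x6 || !x5): since x5 = True, the clause reduces to (!x6). x6 = False.
(x6 || !x4) with x6 = False leaves only !x4, so x4 = False.
(!x9 || x4) with x4 = False leaves only !x9, so x9 = False.
(x2 || x9) with x9 = False leaves only x2, so x2 = True.
(!x2 || x3) with x2 = True leaves only x3, so x3 = True.
(x7 || !x3): since x3 = True, the clause reduces to (x7). x7 = True.

True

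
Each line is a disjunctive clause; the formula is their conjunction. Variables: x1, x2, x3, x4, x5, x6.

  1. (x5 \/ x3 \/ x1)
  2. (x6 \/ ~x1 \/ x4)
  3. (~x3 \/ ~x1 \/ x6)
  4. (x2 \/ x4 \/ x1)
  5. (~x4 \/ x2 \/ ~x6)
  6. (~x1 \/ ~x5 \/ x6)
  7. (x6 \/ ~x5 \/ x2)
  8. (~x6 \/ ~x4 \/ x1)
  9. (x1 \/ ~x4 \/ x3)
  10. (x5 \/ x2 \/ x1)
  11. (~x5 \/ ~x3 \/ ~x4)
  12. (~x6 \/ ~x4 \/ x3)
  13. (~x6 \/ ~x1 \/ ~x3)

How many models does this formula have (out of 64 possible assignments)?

13

Case analysis on x1 and x6:
  x1=1, x6=1: remaining (x2,x3,x4,x5) ∈ {(0,0,0,0); (0,0,0,1); (1,0,0,0); (1,0,0,1)} — 4.
  x1=1, x6=0: remaining (x2,x3,x4,x5) ∈ {(0,0,1,0); (1,0,1,0)} — 2.
  x1=0, x6=1: remaining (x2,x3,x4,x5) ∈ {(1,0,0,1); (1,1,0,0); (1,1,0,1)} — 3.
  x1=0, x6=0: remaining (x2,x3,x4,x5) ∈ {(1,0,0,1); (1,1,0,0); (1,1,0,1); (1,1,1,0)} — 4.
Total: 4 + 2 + 3 + 4 = 13.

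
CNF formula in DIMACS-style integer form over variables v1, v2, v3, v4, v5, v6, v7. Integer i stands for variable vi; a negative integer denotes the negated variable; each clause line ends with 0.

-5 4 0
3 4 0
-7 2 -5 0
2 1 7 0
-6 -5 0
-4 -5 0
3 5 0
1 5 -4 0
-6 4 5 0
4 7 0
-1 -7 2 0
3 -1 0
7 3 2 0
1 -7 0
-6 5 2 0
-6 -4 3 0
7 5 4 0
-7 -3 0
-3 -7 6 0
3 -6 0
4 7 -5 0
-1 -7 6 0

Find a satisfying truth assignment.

v1=T, v2=T, v3=T, v4=T, v5=F, v6=F, v7=F

Pure literal: v2 appears only positively; assign v2 = True.
Branch on v1: take v1 = True.
  then v3 is forced to True.
  then v7 is forced to False.
  then v4 is forced to True.
  then v5 is forced to False.
v6 is now unconstrained; take v6 = False.
Every clause has at least one true literal under this assignment.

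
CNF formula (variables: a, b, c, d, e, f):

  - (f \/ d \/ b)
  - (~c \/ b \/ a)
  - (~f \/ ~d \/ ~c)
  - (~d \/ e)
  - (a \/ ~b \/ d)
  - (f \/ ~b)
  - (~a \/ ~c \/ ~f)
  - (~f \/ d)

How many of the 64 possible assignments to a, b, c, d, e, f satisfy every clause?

7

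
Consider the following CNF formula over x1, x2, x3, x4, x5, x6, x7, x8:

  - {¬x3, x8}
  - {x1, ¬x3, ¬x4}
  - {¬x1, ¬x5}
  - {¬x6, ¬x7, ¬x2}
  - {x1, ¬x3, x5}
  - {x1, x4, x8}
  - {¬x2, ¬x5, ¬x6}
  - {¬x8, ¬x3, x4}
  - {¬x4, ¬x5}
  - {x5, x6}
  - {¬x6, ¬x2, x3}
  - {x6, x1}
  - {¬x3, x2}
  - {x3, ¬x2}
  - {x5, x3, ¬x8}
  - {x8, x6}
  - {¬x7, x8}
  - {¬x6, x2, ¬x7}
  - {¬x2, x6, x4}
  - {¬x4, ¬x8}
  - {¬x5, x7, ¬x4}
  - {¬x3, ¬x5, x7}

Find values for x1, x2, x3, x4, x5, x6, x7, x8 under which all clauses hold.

x1=True, x2=False, x3=False, x4=True, x5=False, x6=True, x7=False, x8=False

Try x1 = True.
  then x5 is forced to False.
  then x6 is forced to True.
Set x2 = False and propagate.
  then x3 is forced to False.
  then x8 is forced to False.
  then x7 is forced to False.
x4 is now unconstrained; take x4 = True.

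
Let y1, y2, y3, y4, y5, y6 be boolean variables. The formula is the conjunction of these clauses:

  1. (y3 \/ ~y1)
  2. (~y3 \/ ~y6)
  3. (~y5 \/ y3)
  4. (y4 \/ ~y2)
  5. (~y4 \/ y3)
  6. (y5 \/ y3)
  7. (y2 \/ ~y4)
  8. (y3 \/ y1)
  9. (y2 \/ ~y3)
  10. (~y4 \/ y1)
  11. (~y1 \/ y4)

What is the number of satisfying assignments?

2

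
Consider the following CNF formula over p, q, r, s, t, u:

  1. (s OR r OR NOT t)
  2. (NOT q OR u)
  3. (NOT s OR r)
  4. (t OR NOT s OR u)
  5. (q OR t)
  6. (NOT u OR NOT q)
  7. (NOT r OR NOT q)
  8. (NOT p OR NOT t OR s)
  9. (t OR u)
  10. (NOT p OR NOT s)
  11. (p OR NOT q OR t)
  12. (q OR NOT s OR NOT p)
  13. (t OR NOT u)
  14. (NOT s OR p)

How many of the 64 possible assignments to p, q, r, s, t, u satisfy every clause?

2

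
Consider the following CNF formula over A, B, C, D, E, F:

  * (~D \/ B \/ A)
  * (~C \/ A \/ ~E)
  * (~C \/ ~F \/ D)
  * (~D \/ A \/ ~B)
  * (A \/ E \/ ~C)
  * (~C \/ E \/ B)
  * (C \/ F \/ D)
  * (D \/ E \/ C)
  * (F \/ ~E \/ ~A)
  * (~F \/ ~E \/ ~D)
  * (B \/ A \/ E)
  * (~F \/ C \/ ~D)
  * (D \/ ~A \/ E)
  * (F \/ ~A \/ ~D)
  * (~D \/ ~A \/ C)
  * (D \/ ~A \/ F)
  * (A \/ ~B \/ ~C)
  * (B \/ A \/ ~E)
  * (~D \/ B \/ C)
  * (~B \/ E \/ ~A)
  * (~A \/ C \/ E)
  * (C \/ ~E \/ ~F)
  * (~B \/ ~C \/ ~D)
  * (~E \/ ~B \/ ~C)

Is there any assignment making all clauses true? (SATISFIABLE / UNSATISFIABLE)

UNSATISFIABLE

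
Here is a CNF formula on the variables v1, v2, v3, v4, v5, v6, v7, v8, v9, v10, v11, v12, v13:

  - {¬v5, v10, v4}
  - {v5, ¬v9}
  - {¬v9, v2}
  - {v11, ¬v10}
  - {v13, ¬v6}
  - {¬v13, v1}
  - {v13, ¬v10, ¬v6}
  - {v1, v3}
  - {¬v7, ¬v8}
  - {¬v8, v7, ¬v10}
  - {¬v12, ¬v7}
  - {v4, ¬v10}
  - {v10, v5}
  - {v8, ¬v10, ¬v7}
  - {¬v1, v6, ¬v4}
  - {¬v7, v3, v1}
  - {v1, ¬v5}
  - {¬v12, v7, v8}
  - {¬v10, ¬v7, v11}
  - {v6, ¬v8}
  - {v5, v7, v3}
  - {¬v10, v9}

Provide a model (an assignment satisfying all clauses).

v1=1, v2=0, v3=1, v4=1, v5=1, v6=1, v7=0, v8=0, v9=0, v10=0, v11=1, v12=0, v13=1

Check each clause:
  1. {¬v5, v4, v10} — v4 is true.
  2. {¬v9, v5} — v5 is true.
  3. {¬v9, v2} — ¬v9 is true.
  4. {¬v10, v11} — v11 is true.
  5. {¬v6, v13} — v13 is true.
  6. {v1, ¬v13} — v1 is true.
  7. {v13, ¬v10, ¬v6} — v13 is true.
  8. {v1, v3} — v1 is true.
  9. {¬v8, ¬v7} — ¬v8 is true.
  10. {¬v10, v7, ¬v8} — ¬v8 is true.
  11. {¬v7, ¬v12} — ¬v7 is true.
  12. {v4, ¬v10} — v4 is true.
  13. {v10, v5} — v5 is true.
  14. {¬v10, ¬v7, v8} — ¬v7 is true.
  15. {v6, ¬v4, ¬v1} — v6 is true.
  16. {v1, ¬v7, v3} — v1 is true.
  17. {v1, ¬v5} — v1 is true.
  18. {v7, ¬v12, v8} — ¬v12 is true.
  19. {¬v10, ¬v7, v11} — ¬v7 is true.
  20. {¬v8, v6} — ¬v8 is true.
  21. {v7, v5, v3} — v3 is true.
  22. {v9, ¬v10} — ¬v10 is true.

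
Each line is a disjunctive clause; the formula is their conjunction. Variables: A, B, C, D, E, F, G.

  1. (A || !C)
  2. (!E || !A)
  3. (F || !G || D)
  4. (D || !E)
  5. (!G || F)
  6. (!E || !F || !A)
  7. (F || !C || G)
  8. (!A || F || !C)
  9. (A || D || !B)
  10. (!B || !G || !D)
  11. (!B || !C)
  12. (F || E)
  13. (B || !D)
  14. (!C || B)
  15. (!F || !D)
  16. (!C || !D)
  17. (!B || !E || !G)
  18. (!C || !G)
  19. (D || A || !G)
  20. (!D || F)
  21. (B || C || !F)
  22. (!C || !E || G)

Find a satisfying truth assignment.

A=T  B=T  C=F  D=F  E=F  F=T  G=T

Check each clause:
  1. (!C || A) — A is true.
  2. (!E || !A) — !E is true.
  3. (!G || F || D) — F is true.
  4. (D || !E) — !E is true.
  5. (F || !G) — F is true.
  6. (!A || !F || !E) — !E is true.
  7. (!C || G || F) — !C is true.
  8. (!C || !A || F) — !C is true.
  9. (!B || A || D) — A is true.
  10. (!D || !B || !G) — !D is true.
  11. (!C || !B) — !C is true.
  12. (F || E) — F is true.
  13. (B || !D) — B is true.
  14. (!C || B) — B is true.
  15. (!F || !D) — !D is true.
  16. (!C || !D) — !D is true.
  17. (!G || !E || !B) — !E is true.
  18. (!G || !C) — !C is true.
  19. (D || !G || A) — A is true.
  20. (!D || F) — !D is true.
  21. (C || !F || B) — B is true.
  22. (!C || G || !E) — !E is true.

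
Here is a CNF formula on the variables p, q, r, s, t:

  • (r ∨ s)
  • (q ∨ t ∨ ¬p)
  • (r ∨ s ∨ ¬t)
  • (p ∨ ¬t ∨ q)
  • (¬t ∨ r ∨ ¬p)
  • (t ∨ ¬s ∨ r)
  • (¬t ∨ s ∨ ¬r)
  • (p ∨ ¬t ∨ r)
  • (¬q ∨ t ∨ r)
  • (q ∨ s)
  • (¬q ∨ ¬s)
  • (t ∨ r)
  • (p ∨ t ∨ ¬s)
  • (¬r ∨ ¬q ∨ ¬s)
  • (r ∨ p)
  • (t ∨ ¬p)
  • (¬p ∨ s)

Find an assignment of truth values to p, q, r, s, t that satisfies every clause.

Set p = False and propagate.
  then r is forced to True.
Try q = True.
  then s is forced to False.
  then t is forced to False.

p=0, q=1, r=1, s=0, t=0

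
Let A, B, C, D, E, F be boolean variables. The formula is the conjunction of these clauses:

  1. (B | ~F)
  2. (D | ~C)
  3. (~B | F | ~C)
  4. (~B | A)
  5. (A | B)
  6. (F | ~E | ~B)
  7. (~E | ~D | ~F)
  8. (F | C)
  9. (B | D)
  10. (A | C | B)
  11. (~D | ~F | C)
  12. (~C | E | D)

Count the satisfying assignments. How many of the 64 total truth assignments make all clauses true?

Satisfying assignments:
  A=T B=F C=T D=T E=F F=F
  A=T B=F C=T D=T E=T F=F
  A=T B=T C=F D=F E=F F=T
  A=T B=T C=F D=F E=T F=T
  A=T B=T C=T D=T E=F F=T
That's 5 in total.

5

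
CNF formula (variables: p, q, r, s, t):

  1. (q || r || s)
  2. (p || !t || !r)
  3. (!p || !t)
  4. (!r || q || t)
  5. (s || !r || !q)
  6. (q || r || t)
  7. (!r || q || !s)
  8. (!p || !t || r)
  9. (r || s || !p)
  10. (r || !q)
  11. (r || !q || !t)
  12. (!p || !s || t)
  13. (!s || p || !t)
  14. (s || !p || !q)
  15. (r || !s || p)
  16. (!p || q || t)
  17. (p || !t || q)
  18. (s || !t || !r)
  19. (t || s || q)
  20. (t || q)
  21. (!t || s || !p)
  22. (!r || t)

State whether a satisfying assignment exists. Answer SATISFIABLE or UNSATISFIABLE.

UNSATISFIABLE

t = True:
  propagation gives p=False, r=False, q=False; an empty clause results — contradiction.
t = False:
  propagation gives q=True, r=True; an empty clause results — contradiction.
Every branch closes, so no satisfying assignment exists.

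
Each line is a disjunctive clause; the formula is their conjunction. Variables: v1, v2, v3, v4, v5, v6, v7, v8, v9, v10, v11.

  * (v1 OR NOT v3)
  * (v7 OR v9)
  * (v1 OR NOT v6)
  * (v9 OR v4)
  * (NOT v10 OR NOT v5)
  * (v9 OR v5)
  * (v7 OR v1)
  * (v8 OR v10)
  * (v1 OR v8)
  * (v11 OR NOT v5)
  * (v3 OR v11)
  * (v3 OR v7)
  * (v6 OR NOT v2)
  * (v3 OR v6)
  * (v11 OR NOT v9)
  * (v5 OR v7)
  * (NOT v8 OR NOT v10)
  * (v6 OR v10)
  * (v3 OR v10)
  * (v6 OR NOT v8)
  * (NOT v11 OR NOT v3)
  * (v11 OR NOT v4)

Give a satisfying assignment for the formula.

v1=T, v2=F, v3=F, v4=F, v5=F, v6=T, v7=T, v8=F, v9=T, v10=T, v11=T

v1 occurs only positively in the remaining clauses — set v1 = True.
Pure literal: v2 appears only negated; assign v2 = False.
Try v3 = False.
  then v11 is forced to True.
  then v7 is forced to True.
  then v6 is forced to True.
  then v10 is forced to True.
  then v5 is forced to False.
  then v9 is forced to True.
  then v8 is forced to False.
v4 is now unconstrained; take v4 = False.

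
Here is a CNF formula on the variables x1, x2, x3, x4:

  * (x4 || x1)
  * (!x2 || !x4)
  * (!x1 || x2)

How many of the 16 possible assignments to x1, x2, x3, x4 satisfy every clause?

Satisfying assignments:
  x1=F x2=F x3=F x4=T
  x1=F x2=F x3=T x4=T
  x1=T x2=T x3=F x4=F
  x1=T x2=T x3=T x4=F
Count: 4.

4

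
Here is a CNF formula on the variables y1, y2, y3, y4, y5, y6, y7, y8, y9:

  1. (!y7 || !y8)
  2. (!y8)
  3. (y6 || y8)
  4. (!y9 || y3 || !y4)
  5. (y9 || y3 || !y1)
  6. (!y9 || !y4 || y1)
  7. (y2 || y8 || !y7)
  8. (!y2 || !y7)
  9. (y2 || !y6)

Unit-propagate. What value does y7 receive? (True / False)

(!y8) is a unit clause: y8 = False.
(y8 || y6) with y8 = False leaves only y6, so y6 = True.
In (!y6 || y2), !y6 is now false; y2 must hold, so y2 = True.
In (!y7 || !y2), !y2 is now false; !y7 must hold, so y7 = False.

False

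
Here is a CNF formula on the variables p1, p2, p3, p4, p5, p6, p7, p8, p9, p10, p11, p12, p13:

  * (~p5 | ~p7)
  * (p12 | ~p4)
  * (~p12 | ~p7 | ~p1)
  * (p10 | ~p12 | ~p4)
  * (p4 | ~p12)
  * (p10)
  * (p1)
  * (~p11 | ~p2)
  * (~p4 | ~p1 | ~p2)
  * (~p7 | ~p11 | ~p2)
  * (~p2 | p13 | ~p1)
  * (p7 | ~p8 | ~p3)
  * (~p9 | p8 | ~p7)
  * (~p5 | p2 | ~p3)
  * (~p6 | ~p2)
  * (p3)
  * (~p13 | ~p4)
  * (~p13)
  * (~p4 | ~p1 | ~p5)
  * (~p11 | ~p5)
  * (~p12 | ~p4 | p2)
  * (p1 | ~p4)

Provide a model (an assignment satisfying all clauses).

p1=T, p2=F, p3=T, p4=F, p5=F, p6=T, p7=T, p8=T, p9=F, p10=T, p11=F, p12=F, p13=F

(p10) is a unit clause, so p10 = True.
The clause (p1) is unit: p1 must be True.
The clause (p3) is unit: p3 must be True.
Unit propagation: (~p13) forces p13 = False.
The clause (~p2) is unit: p2 must be False.
The clause (~p5) is unit: p5 must be False.
Pure literal: p9 appears only negated; assign p9 = False.
Branch on p4: take p4 = False.
  then p12 is forced to False.
Set p7 = True and propagate.
p6, p8, p11 are now unconstrained; take p6 = True, p8 = True, p11 = False.
Every clause has at least one true literal under this assignment.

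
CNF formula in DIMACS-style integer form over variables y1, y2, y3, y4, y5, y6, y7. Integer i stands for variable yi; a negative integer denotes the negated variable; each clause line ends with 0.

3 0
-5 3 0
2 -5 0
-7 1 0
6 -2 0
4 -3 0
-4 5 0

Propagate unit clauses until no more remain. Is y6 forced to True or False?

True

(y3) is a unit clause: y3 = True.
From (y4 | ~y3) and y3 = True: y4 = True.
In (~y4 | y5), ~y4 is now false; y5 must hold, so y5 = True.
From (y2 | ~y5) and y5 = True: y2 = True.
In (y6 | ~y2), ~y2 is now false; y6 must hold, so y6 = True.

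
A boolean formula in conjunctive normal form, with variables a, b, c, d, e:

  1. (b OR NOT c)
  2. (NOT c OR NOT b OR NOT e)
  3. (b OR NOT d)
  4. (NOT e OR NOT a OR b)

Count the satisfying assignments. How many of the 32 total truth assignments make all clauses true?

15

Case analysis on b and c:
  b=T, c=T: remaining (a,d,e) ∈ {(F,F,F); (F,T,F); (T,F,F); (T,T,F)} — 4.
  b=T, c=F: a, d, e free → 2^3 = 8.
  b=F, c=T: a clause becomes empty — 0.
  b=F, c=F: remaining (a,d,e) ∈ {(F,F,F); (F,F,T); (T,F,F)} — 3.
Total: 4 + 8 + 0 + 3 = 15.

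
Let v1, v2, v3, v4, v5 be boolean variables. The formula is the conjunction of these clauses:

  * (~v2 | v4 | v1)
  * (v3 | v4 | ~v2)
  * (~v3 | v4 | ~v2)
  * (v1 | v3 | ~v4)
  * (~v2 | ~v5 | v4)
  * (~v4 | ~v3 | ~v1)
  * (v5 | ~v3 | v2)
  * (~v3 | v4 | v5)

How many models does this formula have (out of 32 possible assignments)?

Case analysis on v4 and v3:
  v4=T, v3=T: remaining (v1,v2,v5) ∈ {(F,F,T); (F,T,F); (F,T,T)} — 3.
  v4=T, v3=F: remaining (v1,v2,v5) ∈ {(T,F,F); (T,F,T); (T,T,F); (T,T,T)} — 4.
  v4=F, v3=T: remaining (v1,v2,v5) ∈ {(F,F,T); (T,F,T)} — 2.
  v4=F, v3=F: remaining (v1,v2,v5) ∈ {(F,F,F); (F,F,T); (T,F,F); (T,F,T)} — 4.
Total: 3 + 4 + 2 + 4 = 13.

13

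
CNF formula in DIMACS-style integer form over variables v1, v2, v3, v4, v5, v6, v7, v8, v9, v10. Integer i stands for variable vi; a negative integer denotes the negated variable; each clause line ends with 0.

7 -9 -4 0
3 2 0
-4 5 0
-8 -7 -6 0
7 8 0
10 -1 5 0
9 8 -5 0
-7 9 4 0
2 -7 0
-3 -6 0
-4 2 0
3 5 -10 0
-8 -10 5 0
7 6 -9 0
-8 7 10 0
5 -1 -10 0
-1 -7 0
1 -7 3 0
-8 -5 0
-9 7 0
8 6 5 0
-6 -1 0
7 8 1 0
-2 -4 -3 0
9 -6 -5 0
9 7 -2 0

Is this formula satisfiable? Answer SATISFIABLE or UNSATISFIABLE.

SATISFIABLE

Branch on v1: take v1 = False.
Branch on v2: take v2 = True.
For the remaining variables, v3 = True, v4 = False, v5 = False, v6 = False, v7 = True, v8 = True, v9 = True, v10 = False works.
So v1=False, v2=True, v3=True, v4=False, v5=False, v6=False, v7=True, v8=True, v9=True, v10=False is a satisfying assignment.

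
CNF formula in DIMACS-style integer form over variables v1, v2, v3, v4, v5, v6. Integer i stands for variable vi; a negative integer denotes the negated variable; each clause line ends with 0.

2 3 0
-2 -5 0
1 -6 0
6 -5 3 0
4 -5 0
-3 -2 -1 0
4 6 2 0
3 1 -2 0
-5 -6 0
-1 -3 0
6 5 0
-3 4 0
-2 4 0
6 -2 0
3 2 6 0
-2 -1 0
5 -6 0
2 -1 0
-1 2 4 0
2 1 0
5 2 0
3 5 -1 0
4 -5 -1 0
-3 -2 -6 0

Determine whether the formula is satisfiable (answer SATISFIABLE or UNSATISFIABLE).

v2 = True:
  propagation gives v5=False, v6=True; an empty clause results — contradiction.
v2 = False:
  propagation gives v3=True, v1=False; an empty clause results — contradiction.
Every branch closes, so no satisfying assignment exists.

UNSATISFIABLE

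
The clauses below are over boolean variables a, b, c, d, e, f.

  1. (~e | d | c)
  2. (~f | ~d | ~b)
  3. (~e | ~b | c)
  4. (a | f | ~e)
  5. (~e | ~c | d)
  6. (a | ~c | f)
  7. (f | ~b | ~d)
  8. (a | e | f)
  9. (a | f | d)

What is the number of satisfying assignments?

Split on f, then d.
  f=1, d=1: forces b=0; a, c, e free → 2^3 = 8.
  f=1, d=0: forces e=0; a, b, c free → 2^3 = 8.
  f=0, d=1: remaining (a,b,c,e) ∈ {(1,0,0,0); (1,0,0,1); (1,0,1,0); (1,0,1,1)} — 4.
  f=0, d=0: remaining (a,b,c,e) ∈ {(1,0,0,0); (1,0,1,0); (1,1,0,0); (1,1,1,0)} — 4.
Total: 8 + 8 + 4 + 4 = 24.

24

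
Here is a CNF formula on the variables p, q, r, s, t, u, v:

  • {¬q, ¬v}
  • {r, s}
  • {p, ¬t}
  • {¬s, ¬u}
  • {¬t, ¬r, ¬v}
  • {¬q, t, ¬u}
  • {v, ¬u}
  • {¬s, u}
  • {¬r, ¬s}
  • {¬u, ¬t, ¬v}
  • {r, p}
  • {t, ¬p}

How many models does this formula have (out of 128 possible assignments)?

Satisfying assignments:
  p=0 q=0 r=1 s=0 t=0 u=0 v=0
  p=0 q=0 r=1 s=0 t=0 u=0 v=1
  p=0 q=0 r=1 s=0 t=0 u=1 v=1
  p=0 q=1 r=1 s=0 t=0 u=0 v=0
  p=1 q=0 r=1 s=0 t=1 u=0 v=0
  p=1 q=1 r=1 s=0 t=1 u=0 v=0
That's 6 in total.

6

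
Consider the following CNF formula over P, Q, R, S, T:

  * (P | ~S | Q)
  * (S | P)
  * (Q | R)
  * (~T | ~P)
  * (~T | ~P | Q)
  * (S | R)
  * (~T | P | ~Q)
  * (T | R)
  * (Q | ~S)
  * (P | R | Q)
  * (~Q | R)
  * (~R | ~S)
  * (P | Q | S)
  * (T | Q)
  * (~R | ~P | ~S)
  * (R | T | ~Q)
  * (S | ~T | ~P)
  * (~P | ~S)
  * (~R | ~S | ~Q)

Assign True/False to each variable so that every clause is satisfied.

Branch on P: take P = True.
  then T is forced to False.
  then R is forced to True.
  then S is forced to False.
  then Q is forced to True.

P=1, Q=1, R=1, S=0, T=0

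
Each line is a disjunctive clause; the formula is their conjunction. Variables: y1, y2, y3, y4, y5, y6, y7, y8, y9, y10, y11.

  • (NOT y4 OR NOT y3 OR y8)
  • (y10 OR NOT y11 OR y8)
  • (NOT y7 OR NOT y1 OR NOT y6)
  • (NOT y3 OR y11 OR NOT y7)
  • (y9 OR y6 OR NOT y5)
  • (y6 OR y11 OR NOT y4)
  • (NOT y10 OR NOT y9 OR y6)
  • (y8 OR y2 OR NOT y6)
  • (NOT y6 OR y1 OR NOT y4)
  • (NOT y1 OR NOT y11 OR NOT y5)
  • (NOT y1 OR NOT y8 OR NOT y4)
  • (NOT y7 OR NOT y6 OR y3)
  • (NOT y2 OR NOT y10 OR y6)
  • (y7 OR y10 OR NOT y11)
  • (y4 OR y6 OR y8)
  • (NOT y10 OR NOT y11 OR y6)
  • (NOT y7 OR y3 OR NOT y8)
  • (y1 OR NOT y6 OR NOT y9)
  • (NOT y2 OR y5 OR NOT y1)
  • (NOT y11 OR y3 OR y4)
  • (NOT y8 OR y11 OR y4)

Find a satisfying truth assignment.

Branch on y1: take y1 = False.
Try y2 = True.
Branch on y3: take y3 = True.
The remaining clauses are satisfied by y4 = False, y5 = True, y6 = True, y7 = False, y8 = False, y9 = False, y10 = False, y11 = False.
Every clause has at least one true literal under this assignment.

y1=F, y2=T, y3=T, y4=F, y5=T, y6=T, y7=F, y8=F, y9=F, y10=F, y11=F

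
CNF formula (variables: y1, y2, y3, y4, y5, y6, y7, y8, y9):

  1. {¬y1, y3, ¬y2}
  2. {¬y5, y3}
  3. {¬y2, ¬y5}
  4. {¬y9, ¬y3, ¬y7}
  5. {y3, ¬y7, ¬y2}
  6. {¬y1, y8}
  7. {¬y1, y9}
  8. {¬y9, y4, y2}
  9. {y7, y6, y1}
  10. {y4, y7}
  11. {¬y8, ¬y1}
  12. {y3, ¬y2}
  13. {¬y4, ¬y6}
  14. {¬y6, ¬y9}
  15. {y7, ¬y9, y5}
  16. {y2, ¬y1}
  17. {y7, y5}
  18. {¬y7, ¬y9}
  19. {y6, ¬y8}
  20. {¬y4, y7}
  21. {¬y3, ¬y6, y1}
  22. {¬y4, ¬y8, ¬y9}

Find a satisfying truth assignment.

y1=False, y2=False, y3=True, y4=False, y5=True, y6=False, y7=True, y8=False, y9=False

Check each clause:
  1. {¬y2, y3, ¬y1} — y3 is true.
  2. {y3, ¬y5} — y3 is true.
  3. {¬y2, ¬y5} — ¬y2 is true.
  4. {¬y9, ¬y7, ¬y3} — ¬y9 is true.
  5. {¬y7, y3, ¬y2} — y3 is true.
  6. {¬y1, y8} — ¬y1 is true.
  7. {¬y1, y9} — ¬y1 is true.
  8. {y4, ¬y9, y2} — ¬y9 is true.
  9. {y7, y1, y6} — y7 is true.
  10. {y7, y4} — y7 is true.
  11. {¬y1, ¬y8} — ¬y8 is true.
  12. {y3, ¬y2} — y3 is true.
  13. {¬y6, ¬y4} — ¬y6 is true.
  14. {¬y9, ¬y6} — ¬y6 is true.
  15. {y5, ¬y9, y7} — ¬y9 is true.
  16. {¬y1, y2} — ¬y1 is true.
  17. {y7, y5} — y5 is true.
  18. {¬y7, ¬y9} — ¬y9 is true.
  19. {y6, ¬y8} — ¬y8 is true.
  20. {y7, ¬y4} — ¬y4 is true.
  21. {y1, ¬y3, ¬y6} — ¬y6 is true.
  22. {¬y4, ¬y9, ¬y8} — ¬y8 is true.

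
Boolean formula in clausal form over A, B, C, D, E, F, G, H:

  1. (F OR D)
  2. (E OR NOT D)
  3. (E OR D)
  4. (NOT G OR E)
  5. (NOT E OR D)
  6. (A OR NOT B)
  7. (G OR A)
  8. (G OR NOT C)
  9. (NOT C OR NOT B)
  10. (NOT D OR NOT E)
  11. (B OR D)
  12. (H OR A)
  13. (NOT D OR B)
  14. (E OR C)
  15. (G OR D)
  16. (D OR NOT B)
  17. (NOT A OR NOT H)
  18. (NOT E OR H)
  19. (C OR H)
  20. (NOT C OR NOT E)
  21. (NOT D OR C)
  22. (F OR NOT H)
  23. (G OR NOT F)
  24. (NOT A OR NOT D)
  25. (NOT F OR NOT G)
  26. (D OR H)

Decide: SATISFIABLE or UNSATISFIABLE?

D = True:
  propagation gives E=True; an empty clause results — contradiction.
D = False:
  propagation gives F=True, E=True; an empty clause results — contradiction.
Every branch closes, so no satisfying assignment exists.

UNSATISFIABLE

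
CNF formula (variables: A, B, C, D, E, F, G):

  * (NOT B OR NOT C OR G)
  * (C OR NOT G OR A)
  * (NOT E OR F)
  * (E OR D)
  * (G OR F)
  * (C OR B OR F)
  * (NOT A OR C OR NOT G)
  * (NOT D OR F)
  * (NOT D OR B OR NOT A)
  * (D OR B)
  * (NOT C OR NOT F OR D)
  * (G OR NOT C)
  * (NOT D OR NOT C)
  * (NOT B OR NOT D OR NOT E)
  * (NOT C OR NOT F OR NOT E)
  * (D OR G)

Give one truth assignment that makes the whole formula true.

Set A = False and propagate.
Try B = False.
  then D is forced to True.
  then F is forced to True.
  then C is forced to False.
  then G is forced to False.
E is now unconstrained; take E = False.
Every clause has at least one true literal under this assignment.

A = False, B = False, C = False, D = True, E = False, F = True, G = False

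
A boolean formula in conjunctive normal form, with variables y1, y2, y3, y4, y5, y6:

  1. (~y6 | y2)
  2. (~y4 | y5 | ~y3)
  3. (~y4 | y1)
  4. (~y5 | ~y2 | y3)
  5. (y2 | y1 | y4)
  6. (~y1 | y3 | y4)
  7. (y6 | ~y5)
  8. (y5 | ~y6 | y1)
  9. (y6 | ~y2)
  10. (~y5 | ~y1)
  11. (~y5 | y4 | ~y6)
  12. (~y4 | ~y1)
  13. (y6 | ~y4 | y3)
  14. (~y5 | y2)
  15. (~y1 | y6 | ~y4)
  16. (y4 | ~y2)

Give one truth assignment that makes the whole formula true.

y1=1, y2=0, y3=1, y4=0, y5=0, y6=0

Check each clause:
  1. (y2 | ~y6) — ~y6 is true.
  2. (~y3 | ~y4 | y5) — ~y4 is true.
  3. (y1 | ~y4) — y1 is true.
  4. (~y5 | ~y2 | y3) — y3 is true.
  5. (y4 | y2 | y1) — y1 is true.
  6. (y4 | y3 | ~y1) — y3 is true.
  7. (y6 | ~y5) — ~y5 is true.
  8. (y1 | y5 | ~y6) — y1 is true.
  9. (~y2 | y6) — ~y2 is true.
  10. (~y5 | ~y1) — ~y5 is true.
  11. (y4 | ~y5 | ~y6) — ~y6 is true.
  12. (~y1 | ~y4) — ~y4 is true.
  13. (~y4 | y6 | y3) — y3 is true.
  14. (~y5 | y2) — ~y5 is true.
  15. (~y1 | y6 | ~y4) — ~y4 is true.
  16. (~y2 | y4) — ~y2 is true.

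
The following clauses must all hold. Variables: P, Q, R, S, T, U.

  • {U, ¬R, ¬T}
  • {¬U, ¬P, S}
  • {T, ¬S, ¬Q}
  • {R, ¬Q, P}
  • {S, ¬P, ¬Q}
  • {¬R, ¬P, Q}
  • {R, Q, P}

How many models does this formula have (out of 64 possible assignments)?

19

Split on P, then Q.
  P=1, Q=1: remaining (R,S,T,U) ∈ {(0,1,1,0); (0,1,1,1); (1,1,1,1)} — 3.
  P=1, Q=0: T free; 3 ways for (R,S,U) × 2^1 = 6.
  P=0, Q=1: remaining (R,S,T,U) ∈ {(1,0,0,0); (1,0,0,1); (1,0,1,1); (1,1,1,1)} — 4.
  P=0, Q=0: S free; 3 ways for (R,T,U) × 2^1 = 6.
Total: 3 + 6 + 4 + 6 = 19.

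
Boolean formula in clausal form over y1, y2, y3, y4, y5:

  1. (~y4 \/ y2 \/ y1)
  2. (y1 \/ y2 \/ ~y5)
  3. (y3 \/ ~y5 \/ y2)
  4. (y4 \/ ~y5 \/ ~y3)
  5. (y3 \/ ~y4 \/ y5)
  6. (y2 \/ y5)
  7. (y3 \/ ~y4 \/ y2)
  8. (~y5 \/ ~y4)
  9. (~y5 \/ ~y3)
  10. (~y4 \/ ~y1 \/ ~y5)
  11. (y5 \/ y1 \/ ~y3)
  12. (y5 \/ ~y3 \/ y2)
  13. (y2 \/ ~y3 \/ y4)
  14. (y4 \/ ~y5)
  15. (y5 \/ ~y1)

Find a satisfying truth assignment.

Pure literal: y2 appears only positively; assign y2 = True.
Branch on y1: take y1 = False.
For the remaining variables, y3 = False, y4 = False, y5 = False works.
Every clause has at least one true literal under this assignment.

y1=F, y2=T, y3=F, y4=F, y5=F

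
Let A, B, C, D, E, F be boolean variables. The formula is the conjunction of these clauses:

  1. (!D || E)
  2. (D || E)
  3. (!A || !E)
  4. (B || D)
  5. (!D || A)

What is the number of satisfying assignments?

4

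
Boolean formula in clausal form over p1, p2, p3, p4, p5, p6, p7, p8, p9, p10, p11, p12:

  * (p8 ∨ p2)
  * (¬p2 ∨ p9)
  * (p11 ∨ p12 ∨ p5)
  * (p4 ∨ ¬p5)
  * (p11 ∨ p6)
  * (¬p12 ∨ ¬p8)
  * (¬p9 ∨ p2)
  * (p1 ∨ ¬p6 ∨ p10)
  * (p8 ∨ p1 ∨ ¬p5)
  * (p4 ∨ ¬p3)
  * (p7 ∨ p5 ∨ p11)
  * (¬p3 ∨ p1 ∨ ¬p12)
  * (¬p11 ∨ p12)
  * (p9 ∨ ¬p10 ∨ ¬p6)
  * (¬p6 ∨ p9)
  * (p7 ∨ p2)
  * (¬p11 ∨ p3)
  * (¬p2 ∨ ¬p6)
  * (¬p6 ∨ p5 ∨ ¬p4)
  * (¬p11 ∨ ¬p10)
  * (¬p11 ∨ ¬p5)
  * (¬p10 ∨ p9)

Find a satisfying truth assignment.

p1 = T, p2 = T, p3 = T, p4 = T, p5 = F, p6 = F, p7 = F, p8 = F, p9 = T, p10 = F, p11 = T, p12 = T

p1 occurs only positively in the remaining clauses — set p1 = True.
Try p2 = True.
  then p9 is forced to True.
  then p6 is forced to False.
  then p11 is forced to True.
  then p12 is forced to True.
  then p8 is forced to False.
  then p3 is forced to True.
  then p4 is forced to True.
  then p10 is forced to False.
  then p5 is forced to False.
p7 is now unconstrained; take p7 = False.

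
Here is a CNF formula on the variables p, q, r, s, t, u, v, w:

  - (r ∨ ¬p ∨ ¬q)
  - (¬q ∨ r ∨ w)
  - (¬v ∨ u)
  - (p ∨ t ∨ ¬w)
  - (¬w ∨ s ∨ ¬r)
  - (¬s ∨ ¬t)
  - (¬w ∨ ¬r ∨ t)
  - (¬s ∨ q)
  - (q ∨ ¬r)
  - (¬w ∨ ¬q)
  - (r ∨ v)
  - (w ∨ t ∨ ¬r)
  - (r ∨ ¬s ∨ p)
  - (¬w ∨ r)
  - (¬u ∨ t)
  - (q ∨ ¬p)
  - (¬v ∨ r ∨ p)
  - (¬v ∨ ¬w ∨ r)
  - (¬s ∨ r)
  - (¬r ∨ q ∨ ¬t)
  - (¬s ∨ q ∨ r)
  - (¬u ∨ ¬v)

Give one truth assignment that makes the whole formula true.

p=F, q=T, r=T, s=F, t=T, u=T, v=F, w=F

Try p = False.
The remaining clauses are satisfied by q = True, r = True, s = False, t = True, u = True, v = False, w = False.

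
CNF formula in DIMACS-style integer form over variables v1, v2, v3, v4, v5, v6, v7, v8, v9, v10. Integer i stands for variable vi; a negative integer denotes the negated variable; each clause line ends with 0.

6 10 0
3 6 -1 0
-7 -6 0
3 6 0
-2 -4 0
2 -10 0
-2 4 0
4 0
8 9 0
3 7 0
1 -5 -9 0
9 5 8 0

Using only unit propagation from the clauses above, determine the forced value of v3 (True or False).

True

(v4) is a unit clause: v4 = True.
(~v4 | ~v2): since v4 = True, the clause reduces to (~v2). v2 = False.
(v2 | ~v10) with v2 = False leaves only ~v10, so v10 = False.
From (v6 | v10) and v10 = False: v6 = True.
(~v7 | ~v6): since v6 = True, the clause reduces to (~v7). v7 = False.
In (v3 | v7), v7 is now false; v3 must hold, so v3 = True.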